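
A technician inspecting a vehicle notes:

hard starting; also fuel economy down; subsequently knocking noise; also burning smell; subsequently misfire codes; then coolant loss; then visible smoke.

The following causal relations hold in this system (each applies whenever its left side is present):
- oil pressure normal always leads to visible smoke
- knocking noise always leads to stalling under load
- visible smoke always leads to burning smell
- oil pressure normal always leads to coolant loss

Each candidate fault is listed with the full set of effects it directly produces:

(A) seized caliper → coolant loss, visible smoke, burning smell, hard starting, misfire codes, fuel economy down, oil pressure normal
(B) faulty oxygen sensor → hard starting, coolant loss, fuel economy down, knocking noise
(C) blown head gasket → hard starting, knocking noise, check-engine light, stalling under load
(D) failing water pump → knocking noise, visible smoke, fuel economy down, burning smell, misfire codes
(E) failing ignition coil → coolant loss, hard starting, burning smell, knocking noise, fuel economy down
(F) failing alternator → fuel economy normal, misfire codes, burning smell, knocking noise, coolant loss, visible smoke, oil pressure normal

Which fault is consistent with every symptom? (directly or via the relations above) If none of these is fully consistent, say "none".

none

Checking each candidate against the observations:
(A) seized caliper — does not account for knocking noise
(B) faulty oxygen sensor — hard starting yes; fuel economy down yes; knocking noise yes; burning smell NO; misfire codes NO; coolant loss yes; visible smoke NO
(C) blown head gasket — does not account for fuel economy down, burning smell, misfire codes, coolant loss, visible smoke
(D) failing water pump — does not account for hard starting, coolant loss
(E) failing ignition coil — does not account for misfire codes, visible smoke
(F) failing alternator — hard starting NO; fuel economy down NO; knocking noise yes; burning smell yes; misfire codes yes; coolant loss yes; visible smoke yes
Every candidate fails on at least one observation.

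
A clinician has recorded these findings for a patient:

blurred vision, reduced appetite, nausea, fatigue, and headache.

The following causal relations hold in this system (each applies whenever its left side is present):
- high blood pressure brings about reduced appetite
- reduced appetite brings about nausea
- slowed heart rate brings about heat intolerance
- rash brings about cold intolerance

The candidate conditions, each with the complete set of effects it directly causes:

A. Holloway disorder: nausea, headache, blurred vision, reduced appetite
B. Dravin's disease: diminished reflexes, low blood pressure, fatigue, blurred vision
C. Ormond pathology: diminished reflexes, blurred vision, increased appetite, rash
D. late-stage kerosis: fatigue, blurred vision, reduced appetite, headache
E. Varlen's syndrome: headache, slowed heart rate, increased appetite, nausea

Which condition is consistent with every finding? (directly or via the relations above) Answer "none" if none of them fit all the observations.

Checking each candidate against the observations:
(A) Holloway disorder — blurred vision +; reduced appetite +; nausea +; fatigue -; headache +
(B) Dravin's disease — does not account for reduced appetite, nausea, headache
(C) Ormond pathology — blurred vision +; reduced appetite -; nausea -; fatigue -; headache -
(D) late-stage kerosis — accounts for every observation (nausea via reduced appetite → nausea)
(E) Varlen's syndrome — fails on blurred vision, reduced appetite, fatigue (predicts increased appetite, not reduced appetite)
(D) is the only candidate with no mismatches.

D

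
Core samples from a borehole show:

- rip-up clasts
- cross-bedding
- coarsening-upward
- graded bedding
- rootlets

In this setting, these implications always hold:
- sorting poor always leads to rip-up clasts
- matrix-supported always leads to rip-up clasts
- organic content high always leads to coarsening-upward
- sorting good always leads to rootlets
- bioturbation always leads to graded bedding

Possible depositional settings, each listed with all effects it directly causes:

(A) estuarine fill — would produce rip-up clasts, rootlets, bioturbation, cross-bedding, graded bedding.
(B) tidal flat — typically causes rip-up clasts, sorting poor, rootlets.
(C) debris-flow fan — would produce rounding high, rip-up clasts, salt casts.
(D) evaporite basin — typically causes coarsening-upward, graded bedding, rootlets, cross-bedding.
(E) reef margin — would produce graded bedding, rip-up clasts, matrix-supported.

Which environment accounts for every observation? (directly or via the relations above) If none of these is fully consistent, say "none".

none

For each candidate, compare predicted effects to what was observed:
(A) estuarine fill — rip-up clasts +; cross-bedding +; coarsening-upward -; graded bedding +; rootlets +
(B) tidal flat — rip-up clasts +; cross-bedding -; coarsening-upward -; graded bedding -; rootlets +
(C) debris-flow fan — does not account for cross-bedding, coarsening-upward, graded bedding, rootlets
(D) evaporite basin — does not account for rip-up clasts
(E) reef margin — does not account for cross-bedding, coarsening-upward, rootlets
Every candidate fails on at least one observation.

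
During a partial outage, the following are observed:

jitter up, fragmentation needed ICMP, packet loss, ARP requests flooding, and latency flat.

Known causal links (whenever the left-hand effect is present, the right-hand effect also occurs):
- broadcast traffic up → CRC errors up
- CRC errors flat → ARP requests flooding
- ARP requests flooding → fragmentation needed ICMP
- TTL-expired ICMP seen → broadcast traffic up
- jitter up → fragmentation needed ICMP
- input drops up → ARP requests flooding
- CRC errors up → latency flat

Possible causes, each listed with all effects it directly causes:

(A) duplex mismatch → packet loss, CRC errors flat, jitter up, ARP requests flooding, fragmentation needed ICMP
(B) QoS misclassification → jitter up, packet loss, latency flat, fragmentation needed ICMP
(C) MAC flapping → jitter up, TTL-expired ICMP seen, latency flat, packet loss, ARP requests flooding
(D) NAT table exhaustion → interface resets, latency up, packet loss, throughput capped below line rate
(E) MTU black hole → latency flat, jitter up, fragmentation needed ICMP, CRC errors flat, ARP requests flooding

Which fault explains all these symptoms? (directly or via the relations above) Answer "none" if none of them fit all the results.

C

Checking each candidate against the observations:
(A) duplex mismatch — does not account for latency flat
(B) QoS misclassification — does not account for ARP requests flooding
(C) MAC flapping — jitter up ✓; fragmentation needed ICMP ✓ (through ARP requests flooding → fragmentation needed ICMP); packet loss ✓; ARP requests flooding ✓; latency flat ✓
(D) NAT table exhaustion — fails on jitter up, fragmentation needed ICMP, ARP requests flooding, latency flat (predicts latency up, not latency flat)
(E) MTU black hole — jitter up ✓; fragmentation needed ICMP ✓; packet loss ✗; ARP requests flooding ✓; latency flat ✓
Only (C) is consistent with every observation.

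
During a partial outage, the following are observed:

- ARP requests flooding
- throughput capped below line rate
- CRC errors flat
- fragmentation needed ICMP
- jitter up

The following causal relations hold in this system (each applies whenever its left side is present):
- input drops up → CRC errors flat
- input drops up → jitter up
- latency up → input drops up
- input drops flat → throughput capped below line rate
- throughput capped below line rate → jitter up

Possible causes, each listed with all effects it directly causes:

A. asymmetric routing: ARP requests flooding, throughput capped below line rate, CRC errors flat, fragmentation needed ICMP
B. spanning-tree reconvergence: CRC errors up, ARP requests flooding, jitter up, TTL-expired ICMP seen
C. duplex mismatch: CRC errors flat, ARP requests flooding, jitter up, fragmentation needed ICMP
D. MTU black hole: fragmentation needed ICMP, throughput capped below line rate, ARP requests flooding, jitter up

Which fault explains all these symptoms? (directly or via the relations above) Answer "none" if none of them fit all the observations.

Per-candidate check:
(A) asymmetric routing — ARP requests flooding ✓; throughput capped below line rate ✓; CRC errors flat ✓; fragmentation needed ICMP ✓; jitter up ✓ (through throughput capped below line rate → jitter up)
(B) spanning-tree reconvergence — ARP requests flooding ✓; throughput capped below line rate ✗; CRC errors flat ✗; fragmentation needed ICMP ✗; jitter up ✓
(C) duplex mismatch — ARP requests flooding ✓; throughput capped below line rate ✗; CRC errors flat ✓; fragmentation needed ICMP ✓; jitter up ✓
(D) MTU black hole — ARP requests flooding ✓; throughput capped below line rate ✓; CRC errors flat ✗; fragmentation needed ICMP ✓; jitter up ✓
(A) is the only candidate with no mismatches.

A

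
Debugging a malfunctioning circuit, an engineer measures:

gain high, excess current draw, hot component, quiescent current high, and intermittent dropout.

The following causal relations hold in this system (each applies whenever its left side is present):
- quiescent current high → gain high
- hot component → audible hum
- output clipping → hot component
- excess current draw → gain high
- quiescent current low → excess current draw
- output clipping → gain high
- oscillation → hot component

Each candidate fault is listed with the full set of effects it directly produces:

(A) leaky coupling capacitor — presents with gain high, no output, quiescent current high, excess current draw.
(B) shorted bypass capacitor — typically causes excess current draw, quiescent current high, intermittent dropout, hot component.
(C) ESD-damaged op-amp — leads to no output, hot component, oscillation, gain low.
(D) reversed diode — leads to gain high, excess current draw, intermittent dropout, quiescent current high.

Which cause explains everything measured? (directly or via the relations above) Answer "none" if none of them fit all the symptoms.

For each candidate, compare predicted effects to what was observed:
(A) leaky coupling capacitor — gain high ✓; excess current draw ✓; hot component ✗; quiescent current high ✓; intermittent dropout ✗
(B) shorted bypass capacitor — accounts for every observation (gain high through excess current draw → gain high)
(C) ESD-damaged op-amp — fails on gain high, excess current draw, quiescent current high, intermittent dropout (predicts gain low, not gain high)
(D) reversed diode — gain high ✓; excess current draw ✓; hot component ✗; quiescent current high ✓; intermittent dropout ✓
(B) alone accounts for all the evidence.

B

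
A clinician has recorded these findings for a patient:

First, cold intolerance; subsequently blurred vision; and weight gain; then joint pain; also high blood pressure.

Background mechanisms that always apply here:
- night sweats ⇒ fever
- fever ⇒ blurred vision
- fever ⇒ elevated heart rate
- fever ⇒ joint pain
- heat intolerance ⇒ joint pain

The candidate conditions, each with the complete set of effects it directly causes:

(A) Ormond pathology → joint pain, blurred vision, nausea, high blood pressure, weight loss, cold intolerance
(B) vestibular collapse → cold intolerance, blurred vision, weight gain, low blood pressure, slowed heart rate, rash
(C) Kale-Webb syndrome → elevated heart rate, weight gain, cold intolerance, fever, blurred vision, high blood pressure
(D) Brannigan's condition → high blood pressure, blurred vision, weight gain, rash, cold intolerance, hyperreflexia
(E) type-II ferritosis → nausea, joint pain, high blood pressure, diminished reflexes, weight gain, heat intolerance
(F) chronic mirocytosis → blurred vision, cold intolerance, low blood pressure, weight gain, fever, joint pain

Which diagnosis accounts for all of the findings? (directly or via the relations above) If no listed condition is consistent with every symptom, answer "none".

Per-candidate check:
(A) Ormond pathology — cold intolerance +; blurred vision +; weight gain -; joint pain +; high blood pressure +
(B) vestibular collapse — cold intolerance +; blurred vision +; weight gain +; joint pain -; high blood pressure -
(C) Kale-Webb syndrome — accounts for every observation (joint pain via fever → joint pain)
(D) Brannigan's condition — does not account for joint pain
(E) type-II ferritosis — fails on cold intolerance, blurred vision (predicts heat intolerance, not cold intolerance)
(F) chronic mirocytosis — cold intolerance +; blurred vision +; weight gain +; joint pain +; high blood pressure -
(C) alone accounts for all the evidence.

C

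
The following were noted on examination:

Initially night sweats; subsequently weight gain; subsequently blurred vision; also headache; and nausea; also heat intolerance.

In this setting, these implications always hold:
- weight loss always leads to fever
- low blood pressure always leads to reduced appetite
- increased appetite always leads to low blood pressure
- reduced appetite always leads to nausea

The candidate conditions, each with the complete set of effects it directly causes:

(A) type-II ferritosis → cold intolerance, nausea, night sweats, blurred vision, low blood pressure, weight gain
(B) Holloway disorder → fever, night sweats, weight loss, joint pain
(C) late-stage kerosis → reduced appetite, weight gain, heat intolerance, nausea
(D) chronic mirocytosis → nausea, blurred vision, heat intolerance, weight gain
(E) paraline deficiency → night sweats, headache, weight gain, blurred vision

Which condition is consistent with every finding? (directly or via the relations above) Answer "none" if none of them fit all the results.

Per-candidate check:
(A) type-II ferritosis — fails on headache, heat intolerance (predicts cold intolerance, not heat intolerance)
(B) Holloway disorder — night sweats yes; weight gain NO; blurred vision NO; headache NO; nausea NO; heat intolerance NO
(C) late-stage kerosis — does not account for night sweats, blurred vision, headache
(D) chronic mirocytosis — night sweats NO; weight gain yes; blurred vision yes; headache NO; nausea yes; heat intolerance yes
(E) paraline deficiency — night sweats yes; weight gain yes; blurred vision yes; headache yes; nausea NO; heat intolerance NO
None of the listed candidates fits everything.

none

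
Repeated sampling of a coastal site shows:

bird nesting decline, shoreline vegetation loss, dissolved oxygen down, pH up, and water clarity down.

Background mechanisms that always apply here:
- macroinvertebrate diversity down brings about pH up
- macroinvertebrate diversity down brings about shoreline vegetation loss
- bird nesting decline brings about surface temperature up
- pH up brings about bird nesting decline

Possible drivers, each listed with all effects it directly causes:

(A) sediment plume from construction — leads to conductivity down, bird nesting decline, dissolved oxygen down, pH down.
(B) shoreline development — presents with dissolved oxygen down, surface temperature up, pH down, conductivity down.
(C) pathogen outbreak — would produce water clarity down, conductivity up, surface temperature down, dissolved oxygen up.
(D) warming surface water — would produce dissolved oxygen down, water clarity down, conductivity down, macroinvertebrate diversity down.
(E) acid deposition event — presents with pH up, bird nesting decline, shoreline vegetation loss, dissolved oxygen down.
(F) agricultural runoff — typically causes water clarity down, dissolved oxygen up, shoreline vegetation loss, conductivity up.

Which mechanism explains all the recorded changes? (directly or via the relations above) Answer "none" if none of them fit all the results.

Checking each candidate against the observations:
(A) sediment plume from construction — fails on shoreline vegetation loss, pH up, water clarity down (predicts pH down, not pH up)
(B) shoreline development — bird nesting decline ✗; shoreline vegetation loss ✗; dissolved oxygen down ✓; pH up ✗; water clarity down ✗
(C) pathogen outbreak — fails on bird nesting decline, shoreline vegetation loss, dissolved oxygen down, pH up (predicts dissolved oxygen up, not dissolved oxygen down)
(D) warming surface water — accounts for every observation (bird nesting decline through macroinvertebrate diversity down → pH up → bird nesting decline)
(E) acid deposition event — does not account for water clarity down
(F) agricultural runoff — fails on bird nesting decline, dissolved oxygen down, pH up (predicts dissolved oxygen up, not dissolved oxygen down)
(D) alone accounts for all the evidence.

D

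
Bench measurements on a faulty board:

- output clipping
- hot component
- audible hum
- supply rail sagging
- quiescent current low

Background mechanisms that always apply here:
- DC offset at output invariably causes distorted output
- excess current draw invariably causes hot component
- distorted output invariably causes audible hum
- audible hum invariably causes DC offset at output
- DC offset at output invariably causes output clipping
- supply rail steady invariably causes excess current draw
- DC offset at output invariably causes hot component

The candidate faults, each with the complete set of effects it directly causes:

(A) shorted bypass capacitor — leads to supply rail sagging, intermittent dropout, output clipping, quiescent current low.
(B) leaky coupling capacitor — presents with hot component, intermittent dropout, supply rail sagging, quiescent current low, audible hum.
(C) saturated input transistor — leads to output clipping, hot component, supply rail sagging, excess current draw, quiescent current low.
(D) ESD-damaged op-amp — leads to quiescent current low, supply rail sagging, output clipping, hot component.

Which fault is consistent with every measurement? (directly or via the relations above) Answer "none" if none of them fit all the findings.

B

For each candidate, compare predicted effects to what was observed:
(A) shorted bypass capacitor — output clipping match; hot component miss; audible hum miss; supply rail sagging match; quiescent current low match
(B) leaky coupling capacitor — output clipping match (by audible hum → DC offset at output → output clipping); hot component match; audible hum match; supply rail sagging match; quiescent current low match
(C) saturated input transistor — does not account for audible hum
(D) ESD-damaged op-amp — output clipping match; hot component match; audible hum miss; supply rail sagging match; quiescent current low match
Only (B) is consistent with every observation.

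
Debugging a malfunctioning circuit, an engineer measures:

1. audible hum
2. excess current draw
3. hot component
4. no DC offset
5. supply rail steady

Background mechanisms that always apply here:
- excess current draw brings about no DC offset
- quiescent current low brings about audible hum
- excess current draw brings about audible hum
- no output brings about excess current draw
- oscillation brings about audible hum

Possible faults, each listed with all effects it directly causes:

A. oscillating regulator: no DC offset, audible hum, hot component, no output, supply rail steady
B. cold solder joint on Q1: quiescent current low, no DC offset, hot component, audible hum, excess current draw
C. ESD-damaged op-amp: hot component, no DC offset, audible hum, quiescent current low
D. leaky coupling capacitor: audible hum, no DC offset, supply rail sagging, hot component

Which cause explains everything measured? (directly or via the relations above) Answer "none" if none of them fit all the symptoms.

A

For each candidate, compare predicted effects to what was observed:
(A) oscillating regulator — audible hum +; excess current draw + (through no output → excess current draw); hot component +; no DC offset +; supply rail steady +
(B) cold solder joint on Q1 — audible hum +; excess current draw +; hot component +; no DC offset +; supply rail steady -
(C) ESD-damaged op-amp — audible hum +; excess current draw -; hot component +; no DC offset +; supply rail steady -
(D) leaky coupling capacitor — audible hum +; excess current draw -; hot component +; no DC offset +; supply rail steady -
(A) alone accounts for all the evidence.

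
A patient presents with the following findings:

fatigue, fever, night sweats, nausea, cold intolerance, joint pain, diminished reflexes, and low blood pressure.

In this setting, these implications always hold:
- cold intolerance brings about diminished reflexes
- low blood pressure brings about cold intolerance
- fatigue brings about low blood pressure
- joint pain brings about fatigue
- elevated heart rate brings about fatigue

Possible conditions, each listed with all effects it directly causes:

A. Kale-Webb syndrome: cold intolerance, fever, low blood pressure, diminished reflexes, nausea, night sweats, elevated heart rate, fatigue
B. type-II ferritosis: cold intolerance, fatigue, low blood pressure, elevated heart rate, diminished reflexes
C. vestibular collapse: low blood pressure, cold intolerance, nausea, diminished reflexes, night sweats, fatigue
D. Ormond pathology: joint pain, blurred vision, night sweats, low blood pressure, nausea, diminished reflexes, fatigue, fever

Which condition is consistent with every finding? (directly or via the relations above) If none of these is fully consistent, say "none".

Testing each hypothesis:
(A) Kale-Webb syndrome — does not account for joint pain
(B) type-II ferritosis — does not account for fever, night sweats, nausea, joint pain
(C) vestibular collapse — fatigue yes; fever NO; night sweats yes; nausea yes; cold intolerance yes; joint pain NO; diminished reflexes yes; low blood pressure yes
(D) Ormond pathology — fatigue yes; fever yes; night sweats yes; nausea yes; cold intolerance yes (via low blood pressure → cold intolerance); joint pain yes; diminished reflexes yes; low blood pressure yes
(D) alone accounts for all the evidence.

D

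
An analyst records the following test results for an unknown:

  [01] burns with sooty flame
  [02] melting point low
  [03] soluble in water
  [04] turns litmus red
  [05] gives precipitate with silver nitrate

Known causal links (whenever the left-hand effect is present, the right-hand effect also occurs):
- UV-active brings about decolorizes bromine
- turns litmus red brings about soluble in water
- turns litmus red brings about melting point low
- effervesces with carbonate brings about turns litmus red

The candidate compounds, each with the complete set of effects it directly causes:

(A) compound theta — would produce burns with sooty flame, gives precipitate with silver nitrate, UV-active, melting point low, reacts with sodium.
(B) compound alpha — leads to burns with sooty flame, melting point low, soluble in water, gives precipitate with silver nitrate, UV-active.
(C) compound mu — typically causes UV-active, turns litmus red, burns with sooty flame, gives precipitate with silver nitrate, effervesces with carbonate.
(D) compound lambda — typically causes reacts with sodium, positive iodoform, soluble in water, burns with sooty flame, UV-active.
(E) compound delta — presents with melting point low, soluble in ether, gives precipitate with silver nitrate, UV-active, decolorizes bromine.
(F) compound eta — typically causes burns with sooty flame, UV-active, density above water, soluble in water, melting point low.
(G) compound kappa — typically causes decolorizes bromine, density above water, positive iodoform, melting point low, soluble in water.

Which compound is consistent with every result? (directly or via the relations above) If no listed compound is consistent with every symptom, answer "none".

C

Per-candidate check:
(A) compound theta — burns with sooty flame match; melting point low match; soluble in water miss; turns litmus red miss; gives precipitate with silver nitrate match
(B) compound alpha — does not account for turns litmus red
(C) compound mu — burns with sooty flame match; melting point low match (via turns litmus red → melting point low); soluble in water match (via turns litmus red → soluble in water); turns litmus red match; gives precipitate with silver nitrate match
(D) compound lambda — burns with sooty flame match; melting point low miss; soluble in water match; turns litmus red miss; gives precipitate with silver nitrate miss
(E) compound delta — does not account for burns with sooty flame, soluble in water, turns litmus red
(F) compound eta — does not account for turns litmus red, gives precipitate with silver nitrate
(G) compound kappa — does not account for burns with sooty flame, turns litmus red, gives precipitate with silver nitrate
Only (C) is consistent with every observation.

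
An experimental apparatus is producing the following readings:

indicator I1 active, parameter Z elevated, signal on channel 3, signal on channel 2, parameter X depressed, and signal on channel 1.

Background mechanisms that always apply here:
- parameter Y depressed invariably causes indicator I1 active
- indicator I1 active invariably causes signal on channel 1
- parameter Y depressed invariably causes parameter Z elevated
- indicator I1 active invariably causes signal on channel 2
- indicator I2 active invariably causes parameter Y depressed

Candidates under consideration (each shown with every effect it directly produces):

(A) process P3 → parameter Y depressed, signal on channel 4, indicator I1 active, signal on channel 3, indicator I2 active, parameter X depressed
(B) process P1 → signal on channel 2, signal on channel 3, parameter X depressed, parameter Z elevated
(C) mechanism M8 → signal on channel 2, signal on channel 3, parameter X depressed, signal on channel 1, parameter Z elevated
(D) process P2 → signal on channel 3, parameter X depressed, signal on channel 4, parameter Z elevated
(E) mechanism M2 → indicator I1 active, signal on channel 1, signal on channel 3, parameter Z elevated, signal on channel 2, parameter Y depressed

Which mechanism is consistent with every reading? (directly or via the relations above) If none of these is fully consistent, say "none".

Checking each candidate against the observations:
(A) process P3 — indicator I1 active yes; parameter Z elevated yes (through parameter Y depressed → parameter Z elevated); signal on channel 3 yes; signal on channel 2 yes (through indicator I1 active → signal on channel 2); parameter X depressed yes; signal on channel 1 yes (through indicator I1 active → signal on channel 1)
(B) process P1 — does not account for indicator I1 active, signal on channel 1
(C) mechanism M8 — indicator I1 active NO; parameter Z elevated yes; signal on channel 3 yes; signal on channel 2 yes; parameter X depressed yes; signal on channel 1 yes
(D) process P2 — indicator I1 active NO; parameter Z elevated yes; signal on channel 3 yes; signal on channel 2 NO; parameter X depressed yes; signal on channel 1 NO
(E) mechanism M2 — indicator I1 active yes; parameter Z elevated yes; signal on channel 3 yes; signal on channel 2 yes; parameter X depressed NO; signal on channel 1 yes
(A) alone accounts for all the evidence.

A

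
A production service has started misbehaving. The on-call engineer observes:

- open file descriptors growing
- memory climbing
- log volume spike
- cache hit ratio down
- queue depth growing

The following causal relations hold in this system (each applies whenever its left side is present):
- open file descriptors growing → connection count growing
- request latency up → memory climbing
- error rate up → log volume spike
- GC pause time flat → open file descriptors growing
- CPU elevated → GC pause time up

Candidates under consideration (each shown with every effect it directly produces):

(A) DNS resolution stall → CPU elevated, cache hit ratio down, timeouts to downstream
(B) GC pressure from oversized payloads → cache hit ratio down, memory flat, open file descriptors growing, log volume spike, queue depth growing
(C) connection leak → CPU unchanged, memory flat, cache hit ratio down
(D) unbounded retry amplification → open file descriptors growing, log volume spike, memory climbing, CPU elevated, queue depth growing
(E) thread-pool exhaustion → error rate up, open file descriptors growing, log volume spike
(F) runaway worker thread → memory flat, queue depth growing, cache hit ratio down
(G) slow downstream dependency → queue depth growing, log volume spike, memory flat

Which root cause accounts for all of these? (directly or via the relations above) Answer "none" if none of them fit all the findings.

For each candidate, compare predicted effects to what was observed:
(A) DNS resolution stall — does not account for open file descriptors growing, memory climbing, log volume spike, queue depth growing
(B) GC pressure from oversized payloads — open file descriptors growing +; memory climbing -; log volume spike +; cache hit ratio down +; queue depth growing +
(C) connection leak — open file descriptors growing -; memory climbing -; log volume spike -; cache hit ratio down +; queue depth growing -
(D) unbounded retry amplification — open file descriptors growing +; memory climbing +; log volume spike +; cache hit ratio down -; queue depth growing +
(E) thread-pool exhaustion — does not account for memory climbing, cache hit ratio down, queue depth growing
(F) runaway worker thread — open file descriptors growing -; memory climbing -; log volume spike -; cache hit ratio down +; queue depth growing +
(G) slow downstream dependency — open file descriptors growing -; memory climbing -; log volume spike +; cache hit ratio down -; queue depth growing +
No candidate is consistent with all observations.

none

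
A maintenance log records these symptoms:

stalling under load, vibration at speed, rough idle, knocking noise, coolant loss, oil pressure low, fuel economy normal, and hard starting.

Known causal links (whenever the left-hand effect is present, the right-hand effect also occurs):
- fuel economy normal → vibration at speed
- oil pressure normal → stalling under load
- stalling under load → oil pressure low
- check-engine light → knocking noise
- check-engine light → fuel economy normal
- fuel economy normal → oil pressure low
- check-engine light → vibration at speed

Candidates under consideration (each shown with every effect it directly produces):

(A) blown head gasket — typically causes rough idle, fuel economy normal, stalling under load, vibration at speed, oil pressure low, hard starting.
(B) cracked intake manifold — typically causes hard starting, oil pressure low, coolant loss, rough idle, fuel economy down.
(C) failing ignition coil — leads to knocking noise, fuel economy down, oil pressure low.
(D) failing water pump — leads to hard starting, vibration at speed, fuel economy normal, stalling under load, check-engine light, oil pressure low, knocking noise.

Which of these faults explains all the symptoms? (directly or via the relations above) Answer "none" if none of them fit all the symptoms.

none

For each candidate, compare predicted effects to what was observed:
(A) blown head gasket — stalling under load +; vibration at speed +; rough idle +; knocking noise -; coolant loss -; oil pressure low +; fuel economy normal +; hard starting +
(B) cracked intake manifold — fails on stalling under load, vibration at speed, knocking noise, fuel economy normal (predicts fuel economy down, not fuel economy normal)
(C) failing ignition coil — stalling under load -; vibration at speed -; rough idle -; knocking noise +; coolant loss -; oil pressure low +; fuel economy normal -; hard starting -
(D) failing water pump — stalling under load +; vibration at speed +; rough idle -; knocking noise +; coolant loss -; oil pressure low +; fuel economy normal +; hard starting +
No candidate is consistent with all observations.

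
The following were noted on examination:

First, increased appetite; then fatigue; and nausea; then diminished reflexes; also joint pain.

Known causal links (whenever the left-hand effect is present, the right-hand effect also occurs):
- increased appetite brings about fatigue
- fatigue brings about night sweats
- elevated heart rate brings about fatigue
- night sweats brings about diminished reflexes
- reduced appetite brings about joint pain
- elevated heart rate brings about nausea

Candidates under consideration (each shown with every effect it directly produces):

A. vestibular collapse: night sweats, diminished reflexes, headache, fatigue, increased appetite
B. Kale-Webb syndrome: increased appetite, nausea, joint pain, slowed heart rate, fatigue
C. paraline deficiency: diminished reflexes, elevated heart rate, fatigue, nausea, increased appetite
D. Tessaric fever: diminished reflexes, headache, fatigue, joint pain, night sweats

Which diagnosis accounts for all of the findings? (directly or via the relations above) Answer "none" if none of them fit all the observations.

B

Testing each hypothesis:
(A) vestibular collapse — does not account for nausea, joint pain
(B) Kale-Webb syndrome — accounts for every observation (diminished reflexes through fatigue → night sweats → diminished reflexes)
(C) paraline deficiency — increased appetite match; fatigue match; nausea match; diminished reflexes match; joint pain miss
(D) Tessaric fever — does not account for increased appetite, nausea
(B) alone accounts for all the evidence.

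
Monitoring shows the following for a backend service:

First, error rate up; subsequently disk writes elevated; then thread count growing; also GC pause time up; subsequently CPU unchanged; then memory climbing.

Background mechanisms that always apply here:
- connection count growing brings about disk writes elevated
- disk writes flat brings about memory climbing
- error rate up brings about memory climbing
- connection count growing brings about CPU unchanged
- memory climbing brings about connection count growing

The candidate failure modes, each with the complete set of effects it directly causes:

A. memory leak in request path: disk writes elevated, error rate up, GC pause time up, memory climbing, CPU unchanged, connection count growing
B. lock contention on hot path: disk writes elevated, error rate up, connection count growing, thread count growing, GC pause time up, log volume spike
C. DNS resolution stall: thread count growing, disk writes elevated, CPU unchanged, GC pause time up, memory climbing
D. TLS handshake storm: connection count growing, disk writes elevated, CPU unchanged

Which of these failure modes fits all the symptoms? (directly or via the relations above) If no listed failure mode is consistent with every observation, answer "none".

B

Testing each hypothesis:
(A) memory leak in request path — does not account for thread count growing
(B) lock contention on hot path — accounts for every observation (CPU unchanged via connection count growing → CPU unchanged)
(C) DNS resolution stall — does not account for error rate up
(D) TLS handshake storm — does not account for error rate up, thread count growing, GC pause time up, memory climbing
(B) is the only candidate with no mismatches.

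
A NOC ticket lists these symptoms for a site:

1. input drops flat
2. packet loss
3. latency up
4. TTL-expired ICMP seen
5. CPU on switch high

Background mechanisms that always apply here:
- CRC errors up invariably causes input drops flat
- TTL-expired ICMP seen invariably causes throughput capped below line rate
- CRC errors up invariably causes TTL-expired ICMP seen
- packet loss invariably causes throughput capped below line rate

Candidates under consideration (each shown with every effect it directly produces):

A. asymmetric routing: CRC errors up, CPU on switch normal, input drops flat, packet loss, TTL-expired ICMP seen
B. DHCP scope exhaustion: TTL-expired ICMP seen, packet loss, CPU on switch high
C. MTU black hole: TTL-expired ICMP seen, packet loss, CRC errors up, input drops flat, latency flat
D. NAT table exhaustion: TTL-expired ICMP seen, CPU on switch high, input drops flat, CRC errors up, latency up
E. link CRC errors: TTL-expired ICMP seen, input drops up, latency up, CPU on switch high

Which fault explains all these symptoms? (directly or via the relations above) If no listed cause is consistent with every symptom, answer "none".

Checking each candidate against the observations:
(A) asymmetric routing — input drops flat ✓; packet loss ✓; latency up ✗; TTL-expired ICMP seen ✓; CPU on switch high ✗
(B) DHCP scope exhaustion — input drops flat ✗; packet loss ✓; latency up ✗; TTL-expired ICMP seen ✓; CPU on switch high ✓
(C) MTU black hole — input drops flat ✓; packet loss ✓; latency up ✗; TTL-expired ICMP seen ✓; CPU on switch high ✗
(D) NAT table exhaustion — input drops flat ✓; packet loss ✗; latency up ✓; TTL-expired ICMP seen ✓; CPU on switch high ✓
(E) link CRC errors — input drops flat ✗; packet loss ✗; latency up ✓; TTL-expired ICMP seen ✓; CPU on switch high ✓
No candidate is consistent with all observations.

none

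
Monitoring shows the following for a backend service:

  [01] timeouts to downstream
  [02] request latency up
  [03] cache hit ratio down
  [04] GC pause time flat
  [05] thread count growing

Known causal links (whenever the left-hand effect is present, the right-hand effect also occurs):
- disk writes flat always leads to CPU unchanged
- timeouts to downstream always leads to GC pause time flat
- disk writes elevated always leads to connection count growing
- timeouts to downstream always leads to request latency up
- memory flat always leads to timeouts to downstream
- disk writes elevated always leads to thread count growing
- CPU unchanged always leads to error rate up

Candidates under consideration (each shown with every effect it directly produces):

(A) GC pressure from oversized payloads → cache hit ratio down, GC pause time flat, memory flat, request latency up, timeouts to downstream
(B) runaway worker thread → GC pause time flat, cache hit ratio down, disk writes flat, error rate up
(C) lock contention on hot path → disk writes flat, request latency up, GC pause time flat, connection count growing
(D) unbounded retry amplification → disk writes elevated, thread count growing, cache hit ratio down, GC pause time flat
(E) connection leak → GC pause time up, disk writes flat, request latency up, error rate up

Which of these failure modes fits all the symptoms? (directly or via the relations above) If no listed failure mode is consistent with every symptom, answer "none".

none

Testing each hypothesis:
(A) GC pressure from oversized payloads — timeouts to downstream ✓; request latency up ✓; cache hit ratio down ✓; GC pause time flat ✓; thread count growing ✗
(B) runaway worker thread — timeouts to downstream ✗; request latency up ✗; cache hit ratio down ✓; GC pause time flat ✓; thread count growing ✗
(C) lock contention on hot path — does not account for timeouts to downstream, cache hit ratio down, thread count growing
(D) unbounded retry amplification — timeouts to downstream ✗; request latency up ✗; cache hit ratio down ✓; GC pause time flat ✓; thread count growing ✓
(E) connection leak — fails on timeouts to downstream, cache hit ratio down, GC pause time flat, thread count growing (predicts GC pause time up, not GC pause time flat)
No candidate is consistent with all observations.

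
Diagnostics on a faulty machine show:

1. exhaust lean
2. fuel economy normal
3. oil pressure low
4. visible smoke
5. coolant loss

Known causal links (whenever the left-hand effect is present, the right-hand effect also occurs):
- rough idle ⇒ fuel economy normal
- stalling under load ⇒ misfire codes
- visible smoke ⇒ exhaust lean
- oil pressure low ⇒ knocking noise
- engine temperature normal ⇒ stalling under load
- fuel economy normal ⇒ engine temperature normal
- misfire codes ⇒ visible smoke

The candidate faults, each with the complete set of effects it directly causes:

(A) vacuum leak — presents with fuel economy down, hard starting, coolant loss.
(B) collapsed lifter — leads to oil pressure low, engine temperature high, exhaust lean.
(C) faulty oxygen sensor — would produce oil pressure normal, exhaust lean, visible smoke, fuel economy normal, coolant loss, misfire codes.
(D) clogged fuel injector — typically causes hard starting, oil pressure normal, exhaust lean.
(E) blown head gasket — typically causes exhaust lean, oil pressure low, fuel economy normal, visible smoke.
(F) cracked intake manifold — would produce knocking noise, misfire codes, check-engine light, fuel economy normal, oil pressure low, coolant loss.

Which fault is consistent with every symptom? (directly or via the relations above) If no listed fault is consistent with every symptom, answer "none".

F

Testing each hypothesis:
(A) vacuum leak — fails on exhaust lean, fuel economy normal, oil pressure low, visible smoke (predicts fuel economy down, not fuel economy normal)
(B) collapsed lifter — does not account for fuel economy normal, visible smoke, coolant loss
(C) faulty oxygen sensor — fails on oil pressure low (predicts oil pressure normal, not oil pressure low)
(D) clogged fuel injector — fails on fuel economy normal, oil pressure low, visible smoke, coolant loss (predicts oil pressure normal, not oil pressure low)
(E) blown head gasket — exhaust lean ✓; fuel economy normal ✓; oil pressure low ✓; visible smoke ✓; coolant loss ✗
(F) cracked intake manifold — exhaust lean ✓ (by misfire codes → visible smoke → exhaust lean); fuel economy normal ✓; oil pressure low ✓; visible smoke ✓ (by misfire codes → visible smoke); coolant loss ✓
(F) is the only candidate with no mismatches.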